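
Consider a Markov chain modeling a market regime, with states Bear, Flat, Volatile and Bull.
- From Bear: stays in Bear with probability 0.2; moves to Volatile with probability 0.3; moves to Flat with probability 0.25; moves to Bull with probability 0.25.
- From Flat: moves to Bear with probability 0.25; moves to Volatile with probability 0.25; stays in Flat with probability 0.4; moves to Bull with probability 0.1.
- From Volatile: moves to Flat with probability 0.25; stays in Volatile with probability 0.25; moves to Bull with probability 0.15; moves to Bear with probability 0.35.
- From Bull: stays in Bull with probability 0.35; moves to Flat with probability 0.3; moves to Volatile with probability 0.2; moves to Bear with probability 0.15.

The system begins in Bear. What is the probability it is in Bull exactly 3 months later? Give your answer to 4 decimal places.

Propagate the distribution vector 3 months from Bear.
After 0 months: (1.0000, 0.0000, 0.0000, 0.0000)
After 1 month: (0.2000, 0.2500, 0.3000, 0.2500)
After 2 months: (0.2450, 0.3000, 0.2475, 0.2075)
After 3 months: (0.2418, 0.3054, 0.2519, 0.2010)
P(in Bull after 3 months) = 0.2010

0.2010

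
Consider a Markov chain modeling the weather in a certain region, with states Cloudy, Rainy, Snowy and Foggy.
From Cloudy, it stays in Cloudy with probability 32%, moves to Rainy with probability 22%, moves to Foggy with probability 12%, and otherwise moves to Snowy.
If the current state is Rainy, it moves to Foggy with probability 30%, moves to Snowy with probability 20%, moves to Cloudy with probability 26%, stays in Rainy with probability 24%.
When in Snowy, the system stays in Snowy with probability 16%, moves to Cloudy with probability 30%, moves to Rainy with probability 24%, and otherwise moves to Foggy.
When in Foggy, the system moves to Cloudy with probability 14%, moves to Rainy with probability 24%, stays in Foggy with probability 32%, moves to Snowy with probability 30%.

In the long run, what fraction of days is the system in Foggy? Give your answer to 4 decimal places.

0.2594

Let the stationary distribution be π with π = πP and π_1 + π_2 + π_3 + π_4 = 1.
π_1 = 0.32·π_1 + 0.26·π_2 + 0.3·π_3 + 0.14·π_4
π_2 = 0.22·π_1 + 0.24·π_2 + 0.24·π_3 + 0.24·π_4
π_3 = 0.34·π_1 + 0.2·π_2 + 0.16·π_3 + 0.3·π_4
Solving with the normalization constraint gives π = (0.2542, 0.2349, 0.2515, 0.2594).
So the stationary probability of Foggy is 0.2594.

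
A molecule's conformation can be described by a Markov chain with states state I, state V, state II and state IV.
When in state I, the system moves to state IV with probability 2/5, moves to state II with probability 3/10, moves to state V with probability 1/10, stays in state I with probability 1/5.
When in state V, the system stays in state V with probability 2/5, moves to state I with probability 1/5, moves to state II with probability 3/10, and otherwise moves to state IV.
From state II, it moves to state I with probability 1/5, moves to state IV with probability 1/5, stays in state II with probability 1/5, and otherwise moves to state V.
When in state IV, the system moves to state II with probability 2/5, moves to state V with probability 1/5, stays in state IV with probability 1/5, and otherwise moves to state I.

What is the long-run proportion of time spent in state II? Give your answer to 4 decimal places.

0.2918

Let the stationary distribution be π with π = πP and π_1 + π_2 + π_3 + π_4 = 1.
π_1 = 0.2·π_1 + 0.2·π_2 + 0.2·π_3 + 0.2·π_4
π_2 = 0.1·π_1 + 0.4·π_2 + 0.4·π_3 + 0.2·π_4
π_3 = 0.3·π_1 + 0.3·π_2 + 0.2·π_3 + 0.4·π_4
Solving with the normalization constraint gives π = (0.2000, 0.2980, 0.2918, 0.2102).
So the stationary probability of state II is 0.2918.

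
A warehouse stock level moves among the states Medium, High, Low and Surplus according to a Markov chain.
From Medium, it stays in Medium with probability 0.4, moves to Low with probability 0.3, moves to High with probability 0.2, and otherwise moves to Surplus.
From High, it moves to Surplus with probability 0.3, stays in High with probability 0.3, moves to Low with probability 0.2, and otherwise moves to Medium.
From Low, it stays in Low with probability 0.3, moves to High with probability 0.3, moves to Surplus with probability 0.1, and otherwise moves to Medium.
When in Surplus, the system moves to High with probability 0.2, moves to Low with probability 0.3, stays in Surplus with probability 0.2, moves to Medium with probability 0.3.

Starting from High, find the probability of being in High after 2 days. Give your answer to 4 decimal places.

Propagate the distribution vector 2 days from High.
After 0 days: (0.0000, 1.0000, 0.0000, 0.0000)
After 1 day: (0.2000, 0.3000, 0.2000, 0.3000)
After 2 days: (0.2900, 0.2500, 0.2700, 0.1900)
P(in High after 2 days) = 0.2500

0.2500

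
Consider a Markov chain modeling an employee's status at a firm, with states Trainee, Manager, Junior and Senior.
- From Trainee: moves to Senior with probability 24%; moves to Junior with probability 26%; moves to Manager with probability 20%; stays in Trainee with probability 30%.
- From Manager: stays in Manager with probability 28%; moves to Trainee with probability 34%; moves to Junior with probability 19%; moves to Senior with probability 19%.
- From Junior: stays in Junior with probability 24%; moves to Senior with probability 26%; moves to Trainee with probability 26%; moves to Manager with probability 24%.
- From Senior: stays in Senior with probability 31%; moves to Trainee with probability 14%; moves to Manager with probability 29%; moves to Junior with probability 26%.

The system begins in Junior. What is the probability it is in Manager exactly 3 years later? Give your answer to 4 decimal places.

Propagate the distribution vector 3 years from Junior.
After 0 years: (0.0000, 0.0000, 1.0000, 0.0000)
After 1 year: (0.2600, 0.2400, 0.2400, 0.2600)
After 2 years: (0.2584, 0.2522, 0.2384, 0.2510)
After 3 years: (0.2604, 0.2523, 0.2376, 0.2497)
P(in Manager after 3 years) = 0.2523

0.2523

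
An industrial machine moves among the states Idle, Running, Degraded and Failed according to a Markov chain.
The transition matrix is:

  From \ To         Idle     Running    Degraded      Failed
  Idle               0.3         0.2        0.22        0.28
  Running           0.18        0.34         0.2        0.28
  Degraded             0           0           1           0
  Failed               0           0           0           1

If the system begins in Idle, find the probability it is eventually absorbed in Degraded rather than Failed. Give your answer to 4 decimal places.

Let h(s) be the probability of absorption at Degraded starting from transient state s. Then h(Degraded) = 1 and h(Failed) = 0. By first-step analysis:
h(Idle) = 0.3·h(Idle) + 0.2·h(Running) + 0.22·1 + 0.28·0
h(Running) = 0.18·h(Idle) + 0.34·h(Running) + 0.2·1 + 0.28·0
Solving: h(Idle) = 0.4347, h(Running) = 0.4216.
Starting from Idle, the probability is 0.4347.

0.4347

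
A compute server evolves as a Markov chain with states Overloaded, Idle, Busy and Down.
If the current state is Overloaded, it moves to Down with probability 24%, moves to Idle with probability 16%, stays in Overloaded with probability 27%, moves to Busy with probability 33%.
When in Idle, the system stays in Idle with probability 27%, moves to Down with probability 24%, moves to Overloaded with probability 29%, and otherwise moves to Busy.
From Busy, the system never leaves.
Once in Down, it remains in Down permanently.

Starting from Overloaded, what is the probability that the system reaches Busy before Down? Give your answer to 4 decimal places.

Let h(s) be the probability of absorption at Busy starting from transient state s. Then h(Busy) = 1 and h(Down) = 0. By first-step analysis:
h(Overloaded) = 0.27·h(Overloaded) + 0.16·h(Idle) + 0.33·1 + 0.24·0
h(Idle) = 0.29·h(Overloaded) + 0.27·h(Idle) + 0.2·1 + 0.24·0
Solving: h(Overloaded) = 0.5609, h(Idle) = 0.4968.
Starting from Overloaded, the probability is 0.5609.

0.5609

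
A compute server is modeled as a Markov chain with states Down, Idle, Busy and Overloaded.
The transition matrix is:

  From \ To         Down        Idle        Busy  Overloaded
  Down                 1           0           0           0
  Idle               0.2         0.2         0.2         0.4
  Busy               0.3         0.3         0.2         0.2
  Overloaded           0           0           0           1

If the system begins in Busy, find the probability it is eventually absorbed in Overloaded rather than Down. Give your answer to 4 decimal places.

0.4828

Let h(s) be the probability of absorption at Overloaded starting from transient state s. Then h(Overloaded) = 1 and h(Down) = 0. By first-step analysis:
h(Idle) = 0.2·0 + 0.2·h(Idle) + 0.2·h(Busy) + 0.4·1
h(Busy) = 0.3·0 + 0.3·h(Idle) + 0.2·h(Busy) + 0.2·1
Solving: h(Idle) = 0.6207, h(Busy) = 0.4828.
Starting from Busy, the probability is 0.4828.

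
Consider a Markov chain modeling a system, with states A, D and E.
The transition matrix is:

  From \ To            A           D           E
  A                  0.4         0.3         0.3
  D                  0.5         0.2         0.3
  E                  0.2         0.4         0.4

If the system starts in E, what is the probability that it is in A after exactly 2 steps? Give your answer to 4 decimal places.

0.3600

Sum over the intermediate state after 1 step:
P = P(E→A)·P(A→A) + P(E→D)·P(D→A) + P(E→E)·P(E→A)
  = 0.2×0.4 + 0.4×0.5 + 0.4×0.2
  = 0.0800 + 0.2000 + 0.0800 = 0.3600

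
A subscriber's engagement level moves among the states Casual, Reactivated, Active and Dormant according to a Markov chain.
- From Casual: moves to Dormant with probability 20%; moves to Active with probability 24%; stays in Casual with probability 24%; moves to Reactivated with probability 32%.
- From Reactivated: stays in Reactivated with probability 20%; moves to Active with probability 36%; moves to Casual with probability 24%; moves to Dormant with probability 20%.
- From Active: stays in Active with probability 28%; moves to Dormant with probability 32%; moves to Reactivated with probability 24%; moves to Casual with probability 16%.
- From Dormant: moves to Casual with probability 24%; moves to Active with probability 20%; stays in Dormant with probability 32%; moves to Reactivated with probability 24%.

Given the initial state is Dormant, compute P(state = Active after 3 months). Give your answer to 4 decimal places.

0.2700

Propagate the distribution vector 3 months from Dormant.
After 0 months: (0.0000, 0.0000, 0.0000, 1.0000)
After 1 month: (0.2400, 0.2400, 0.2000, 0.3200)
After 2 months: (0.2240, 0.2496, 0.2640, 0.2624)
After 3 months: (0.2189, 0.2479, 0.2700, 0.2632)
P(in Active after 3 months) = 0.2700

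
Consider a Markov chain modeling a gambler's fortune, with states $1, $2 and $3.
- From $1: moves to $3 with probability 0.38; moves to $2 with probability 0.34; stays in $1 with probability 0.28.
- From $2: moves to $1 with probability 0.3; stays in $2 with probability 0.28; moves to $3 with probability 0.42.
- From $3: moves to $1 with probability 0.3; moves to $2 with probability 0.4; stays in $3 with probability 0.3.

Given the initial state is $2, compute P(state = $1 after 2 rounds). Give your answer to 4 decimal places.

Sum over the intermediate state after 1 round:
P = P($2→$1)·P($1→$1) + P($2→$2)·P($2→$1) + P($2→$3)·P($3→$1)
  = 0.3×0.28 + 0.28×0.3 + 0.42×0.3
  = 0.0840 + 0.0840 + 0.1260 = 0.2940

0.2940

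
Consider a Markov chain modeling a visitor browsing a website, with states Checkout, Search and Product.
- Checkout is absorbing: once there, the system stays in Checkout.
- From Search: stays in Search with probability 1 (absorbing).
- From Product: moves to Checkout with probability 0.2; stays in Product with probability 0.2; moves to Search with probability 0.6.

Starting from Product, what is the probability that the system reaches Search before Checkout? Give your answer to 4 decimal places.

Let h(s) be the probability of absorption at Search starting from transient state s. Then h(Search) = 1 and h(Checkout) = 0. By first-step analysis:
h(Product) = 0.2·0 + 0.6·1 + 0.2·h(Product)
Solving: h(Product) = 0.7500.
Starting from Product, the probability is 0.7500.

0.7500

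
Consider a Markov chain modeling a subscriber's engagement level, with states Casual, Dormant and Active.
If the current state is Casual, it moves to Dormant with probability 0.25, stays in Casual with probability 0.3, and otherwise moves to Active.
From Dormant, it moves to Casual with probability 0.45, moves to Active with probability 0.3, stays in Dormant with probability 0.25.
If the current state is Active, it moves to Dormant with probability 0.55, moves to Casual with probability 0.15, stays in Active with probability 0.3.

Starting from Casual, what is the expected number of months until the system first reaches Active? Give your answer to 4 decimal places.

2.4242

Let t(s) be the expected number of months to first reach Active from state s, with t(Active) = 0. Conditioning on the first month:
t(Casual) = 1 + 0.3·t(Casual) + 0.25·t(Dormant)
t(Dormant) = 1 + 0.45·t(Casual) + 0.25·t(Dormant)
Solving: t(Casual) = 2.4242, t(Dormant) = 2.7879.
Expected months from Casual to Active: 2.4242.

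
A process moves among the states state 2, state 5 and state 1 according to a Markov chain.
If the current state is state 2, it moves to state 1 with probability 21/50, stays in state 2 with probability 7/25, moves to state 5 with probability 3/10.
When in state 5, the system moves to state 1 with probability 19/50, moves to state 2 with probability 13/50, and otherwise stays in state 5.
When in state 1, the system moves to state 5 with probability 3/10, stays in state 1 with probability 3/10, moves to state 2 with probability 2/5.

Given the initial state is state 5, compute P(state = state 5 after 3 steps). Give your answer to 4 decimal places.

Propagate the distribution vector 3 steps from state 5.
After 0 steps: (0.0000, 1.0000, 0.0000)
After 1 step: (0.2600, 0.3600, 0.3800)
After 2 steps: (0.3184, 0.3216, 0.3600)
After 3 steps: (0.3168, 0.3193, 0.3639)
P(in state 5 after 3 steps) = 0.3193

0.3193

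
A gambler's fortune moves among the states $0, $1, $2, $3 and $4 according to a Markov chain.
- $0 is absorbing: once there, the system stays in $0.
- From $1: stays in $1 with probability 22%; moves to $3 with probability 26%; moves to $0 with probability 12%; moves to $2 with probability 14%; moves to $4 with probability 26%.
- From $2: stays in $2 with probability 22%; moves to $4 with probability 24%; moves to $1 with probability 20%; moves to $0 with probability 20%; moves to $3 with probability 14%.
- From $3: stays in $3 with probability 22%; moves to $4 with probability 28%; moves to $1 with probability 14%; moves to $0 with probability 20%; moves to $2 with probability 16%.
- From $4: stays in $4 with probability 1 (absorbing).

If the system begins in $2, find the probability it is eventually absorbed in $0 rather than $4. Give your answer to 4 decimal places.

Let h(s) be the probability of absorption at $0 starting from transient state s. Then h($0) = 1 and h($4) = 0. By first-step analysis:
h($1) = 0.12·1 + 0.22·h($1) + 0.14·h($2) + 0.26·h($3) + 0.26·0
h($2) = 0.2·1 + 0.2·h($1) + 0.22·h($2) + 0.14·h($3) + 0.24·0
h($3) = 0.2·1 + 0.14·h($1) + 0.16·h($2) + 0.22·h($3) + 0.28·0
Solving: h($1) = 0.3663, h($2) = 0.4237, h($3) = 0.4091.
Starting from $2, the probability is 0.4237.

0.4237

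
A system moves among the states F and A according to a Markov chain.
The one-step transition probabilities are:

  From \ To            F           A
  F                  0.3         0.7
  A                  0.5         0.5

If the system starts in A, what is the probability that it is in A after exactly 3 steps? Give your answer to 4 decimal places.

Propagate the distribution vector 3 steps from A.
After 0 steps: (0.0000, 1.0000)
After 1 step: (0.5000, 0.5000)
After 2 steps: (0.4000, 0.6000)
After 3 steps: (0.4200, 0.5800)
P(in A after 3 steps) = 0.5800

0.5800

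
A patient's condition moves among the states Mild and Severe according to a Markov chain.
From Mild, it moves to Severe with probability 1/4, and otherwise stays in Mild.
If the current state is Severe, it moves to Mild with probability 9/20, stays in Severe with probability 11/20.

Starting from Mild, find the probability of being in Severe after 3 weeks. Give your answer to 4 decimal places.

Propagate the distribution vector 3 weeks from Mild.
After 0 weeks: (1.0000, 0.0000)
After 1 week: (0.7500, 0.2500)
After 2 weeks: (0.6750, 0.3250)
After 3 weeks: (0.6525, 0.3475)
P(in Severe after 3 weeks) = 0.3475

0.3475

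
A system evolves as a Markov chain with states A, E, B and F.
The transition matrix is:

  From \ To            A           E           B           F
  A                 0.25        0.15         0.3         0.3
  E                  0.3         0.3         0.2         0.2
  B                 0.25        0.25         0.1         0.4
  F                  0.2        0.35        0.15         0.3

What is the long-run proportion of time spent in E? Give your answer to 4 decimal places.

Let the stationary distribution be π with π = πP and π_1 + π_2 + π_3 + π_4 = 1.
π_1 = 0.25·π_1 + 0.3·π_2 + 0.25·π_3 + 0.2·π_4
π_2 = 0.15·π_1 + 0.3·π_2 + 0.25·π_3 + 0.35·π_4
π_3 = 0.3·π_1 + 0.2·π_2 + 0.1·π_3 + 0.15·π_4
Solving with the normalization constraint gives π = (0.2488, 0.2677, 0.1911, 0.2923).
So the stationary probability of E is 0.2677.

0.2677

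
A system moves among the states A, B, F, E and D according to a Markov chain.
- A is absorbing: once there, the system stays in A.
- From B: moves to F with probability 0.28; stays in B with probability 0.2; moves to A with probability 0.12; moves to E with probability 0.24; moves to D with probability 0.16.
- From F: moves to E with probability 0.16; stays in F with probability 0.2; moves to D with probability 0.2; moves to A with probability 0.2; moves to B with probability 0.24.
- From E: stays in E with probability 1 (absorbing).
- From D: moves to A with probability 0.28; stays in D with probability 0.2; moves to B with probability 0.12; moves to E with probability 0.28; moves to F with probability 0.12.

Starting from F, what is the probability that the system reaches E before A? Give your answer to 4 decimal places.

Let h(s) be the probability of absorption at E starting from transient state s. Then h(E) = 1 and h(A) = 0. By first-step analysis:
h(B) = 0.12·0 + 0.2·h(B) + 0.28·h(F) + 0.24·1 + 0.16·h(D)
h(F) = 0.2·0 + 0.24·h(B) + 0.2·h(F) + 0.16·1 + 0.2·h(D)
h(D) = 0.28·0 + 0.12·h(B) + 0.12·h(F) + 0.28·1 + 0.2·h(D)
Solving: h(B) = 0.5778, h(F) = 0.5013, h(D) = 0.5119.
Starting from F, the probability is 0.5013.

0.5013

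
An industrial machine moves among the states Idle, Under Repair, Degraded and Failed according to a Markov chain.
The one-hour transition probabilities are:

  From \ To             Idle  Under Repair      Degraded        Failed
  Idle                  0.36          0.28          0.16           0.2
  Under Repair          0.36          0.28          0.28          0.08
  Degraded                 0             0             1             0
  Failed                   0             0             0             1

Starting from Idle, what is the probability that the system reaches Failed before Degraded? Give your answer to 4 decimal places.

Let h(s) be the probability of absorption at Failed starting from transient state s. Then h(Failed) = 1 and h(Degraded) = 0. By first-step analysis:
h(Idle) = 0.36·h(Idle) + 0.28·h(Under Repair) + 0.16·0 + 0.2·1
h(Under Repair) = 0.36·h(Idle) + 0.28·h(Under Repair) + 0.28·0 + 0.08·1
Solving: h(Idle) = 0.4622, h(Under Repair) = 0.3422.
Starting from Idle, the probability is 0.4622.

0.4622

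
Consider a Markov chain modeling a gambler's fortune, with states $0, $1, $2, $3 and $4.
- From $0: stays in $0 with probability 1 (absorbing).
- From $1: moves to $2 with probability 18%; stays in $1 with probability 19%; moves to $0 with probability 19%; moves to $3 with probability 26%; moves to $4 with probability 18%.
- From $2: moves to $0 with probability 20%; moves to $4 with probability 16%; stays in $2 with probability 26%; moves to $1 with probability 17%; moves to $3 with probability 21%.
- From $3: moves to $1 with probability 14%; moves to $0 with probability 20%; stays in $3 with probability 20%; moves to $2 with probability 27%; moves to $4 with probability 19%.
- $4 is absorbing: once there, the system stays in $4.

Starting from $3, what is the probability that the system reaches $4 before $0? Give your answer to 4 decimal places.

Let h(s) be the probability of absorption at $4 starting from transient state s. Then h($4) = 1 and h($0) = 0. By first-step analysis:
h($1) = 0.19·0 + 0.19·h($1) + 0.18·h($2) + 0.26·h($3) + 0.18·1
h($2) = 0.2·0 + 0.17·h($1) + 0.26·h($2) + 0.21·h($3) + 0.16·1
h($3) = 0.2·0 + 0.14·h($1) + 0.27·h($2) + 0.2·h($3) + 0.19·1
Solving: h($1) = 0.4778, h($2) = 0.4613, h($3) = 0.4768.
Starting from $3, the probability is 0.4768.

0.4768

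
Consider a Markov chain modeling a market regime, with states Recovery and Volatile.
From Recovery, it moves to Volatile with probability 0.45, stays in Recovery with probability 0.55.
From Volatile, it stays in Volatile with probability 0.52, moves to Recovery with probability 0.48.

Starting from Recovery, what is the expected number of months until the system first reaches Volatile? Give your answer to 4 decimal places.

2.2222

Let t(s) be the expected number of months to first reach Volatile from state s, with t(Volatile) = 0. Conditioning on the first month:
t(Recovery) = 1 + 0.55·t(Recovery)
Solving: t(Recovery) = 2.2222.
Expected months from Recovery to Volatile: 2.2222.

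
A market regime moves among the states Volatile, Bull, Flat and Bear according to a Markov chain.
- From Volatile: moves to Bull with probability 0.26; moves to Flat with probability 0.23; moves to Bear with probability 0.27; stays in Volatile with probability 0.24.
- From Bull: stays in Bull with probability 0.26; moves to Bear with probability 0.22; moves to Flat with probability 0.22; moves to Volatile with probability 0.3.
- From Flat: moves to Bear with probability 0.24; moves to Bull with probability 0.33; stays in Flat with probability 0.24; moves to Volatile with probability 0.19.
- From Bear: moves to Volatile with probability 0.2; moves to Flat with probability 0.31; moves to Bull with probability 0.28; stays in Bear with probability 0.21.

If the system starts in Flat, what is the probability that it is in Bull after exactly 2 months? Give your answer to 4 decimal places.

0.2816

Propagate the distribution vector 2 months from Flat.
After 0 months: (0.0000, 0.0000, 1.0000, 0.0000)
After 1 month: (0.1900, 0.3300, 0.2400, 0.2400)
After 2 months: (0.2382, 0.2816, 0.2483, 0.2319)
P(in Bull after 2 months) = 0.2816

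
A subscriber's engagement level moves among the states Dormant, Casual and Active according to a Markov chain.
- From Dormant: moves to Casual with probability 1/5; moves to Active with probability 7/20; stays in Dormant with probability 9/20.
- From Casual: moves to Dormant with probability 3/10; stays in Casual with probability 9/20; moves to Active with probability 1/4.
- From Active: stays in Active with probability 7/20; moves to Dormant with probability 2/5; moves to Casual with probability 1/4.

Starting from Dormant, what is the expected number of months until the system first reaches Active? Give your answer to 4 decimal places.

3.0928

Let t(s) be the expected number of months to first reach Active from state s, with t(Active) = 0. Conditioning on the first month:
t(Dormant) = 1 + 0.45·t(Dormant) + 0.2·t(Casual)
t(Casual) = 1 + 0.3·t(Dormant) + 0.45·t(Casual)
Solving: t(Dormant) = 3.0928, t(Casual) = 3.5052.
Expected months from Dormant to Active: 3.0928.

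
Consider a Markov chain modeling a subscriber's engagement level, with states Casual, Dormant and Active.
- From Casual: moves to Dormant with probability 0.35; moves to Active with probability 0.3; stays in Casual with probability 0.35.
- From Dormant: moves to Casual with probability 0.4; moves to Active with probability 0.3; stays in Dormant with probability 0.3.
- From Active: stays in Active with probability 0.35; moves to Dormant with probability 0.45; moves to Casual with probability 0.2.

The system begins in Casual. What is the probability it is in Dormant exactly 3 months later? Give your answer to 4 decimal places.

0.3634

Propagate the distribution vector 3 months from Casual.
After 0 months: (1.0000, 0.0000, 0.0000)
After 1 month: (0.3500, 0.3500, 0.3000)
After 2 months: (0.3225, 0.3625, 0.3150)
After 3 months: (0.3209, 0.3634, 0.3158)
P(in Dormant after 3 months) = 0.3634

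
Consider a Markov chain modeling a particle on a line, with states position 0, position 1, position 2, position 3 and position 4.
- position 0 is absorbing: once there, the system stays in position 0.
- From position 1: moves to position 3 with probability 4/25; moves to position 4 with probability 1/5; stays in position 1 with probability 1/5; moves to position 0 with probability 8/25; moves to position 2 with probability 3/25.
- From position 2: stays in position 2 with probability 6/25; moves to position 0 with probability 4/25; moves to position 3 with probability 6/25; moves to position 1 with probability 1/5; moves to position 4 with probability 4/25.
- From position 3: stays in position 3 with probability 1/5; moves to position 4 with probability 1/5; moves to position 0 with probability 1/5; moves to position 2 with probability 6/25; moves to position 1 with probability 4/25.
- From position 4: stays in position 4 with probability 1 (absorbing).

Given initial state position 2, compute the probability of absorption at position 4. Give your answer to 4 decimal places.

0.4694

Let h(s) be the probability of absorption at position 4 starting from transient state s. Then h(position 4) = 1 and h(position 0) = 0. By first-step analysis:
h(position 1) = 0.32·0 + 0.2·h(position 1) + 0.12·h(position 2) + 0.16·h(position 3) + 0.2·1
h(position 2) = 0.16·0 + 0.2·h(position 1) + 0.24·h(position 2) + 0.24·h(position 3) + 0.16·1
h(position 3) = 0.2·0 + 0.16·h(position 1) + 0.24·h(position 2) + 0.2·h(position 3) + 0.2·1
Solving: h(position 1) = 0.4152, h(position 2) = 0.4694, h(position 3) = 0.4739.
Starting from position 2, the probability is 0.4694.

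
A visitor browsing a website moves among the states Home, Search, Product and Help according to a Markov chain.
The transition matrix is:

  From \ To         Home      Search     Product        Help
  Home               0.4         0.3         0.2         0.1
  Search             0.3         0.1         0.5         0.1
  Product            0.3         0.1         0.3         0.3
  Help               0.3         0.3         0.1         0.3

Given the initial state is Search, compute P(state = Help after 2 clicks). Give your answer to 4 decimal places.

0.2200

Propagate the distribution vector 2 clicks from Search.
After 0 clicks: (0.0000, 1.0000, 0.0000, 0.0000)
After 1 click: (0.3000, 0.1000, 0.5000, 0.1000)
After 2 clicks: (0.3300, 0.1800, 0.2700, 0.2200)
P(in Help after 2 clicks) = 0.2200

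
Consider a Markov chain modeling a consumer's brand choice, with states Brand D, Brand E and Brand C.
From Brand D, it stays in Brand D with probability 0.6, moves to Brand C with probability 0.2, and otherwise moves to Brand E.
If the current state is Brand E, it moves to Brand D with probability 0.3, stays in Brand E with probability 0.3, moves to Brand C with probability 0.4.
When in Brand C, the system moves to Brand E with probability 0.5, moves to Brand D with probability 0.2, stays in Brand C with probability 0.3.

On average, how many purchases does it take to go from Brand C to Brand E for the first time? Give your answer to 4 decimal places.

Let t(s) be the expected number of purchases to first reach Brand E from state s, with t(Brand E) = 0. Conditioning on the first purchase:
t(Brand D) = 1 + 0.6·t(Brand D) + 0.2·t(Brand C)
t(Brand C) = 1 + 0.2·t(Brand D) + 0.3·t(Brand C)
Solving: t(Brand D) = 3.7500, t(Brand C) = 2.5000.
Expected purchases from Brand C to Brand E: 2.5000.

2.5000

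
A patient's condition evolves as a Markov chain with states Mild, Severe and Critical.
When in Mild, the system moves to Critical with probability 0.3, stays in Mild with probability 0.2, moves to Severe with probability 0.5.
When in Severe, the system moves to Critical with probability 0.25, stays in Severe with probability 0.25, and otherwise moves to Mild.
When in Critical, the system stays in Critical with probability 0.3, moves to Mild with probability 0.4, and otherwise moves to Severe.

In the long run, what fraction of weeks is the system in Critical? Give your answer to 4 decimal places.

0.2823

Let the stationary distribution be π with π = πP and π_1 + π_2 + π_3 = 1.
π_1 = 0.2·π_1 + 0.5·π_2 + 0.4·π_3
π_2 = 0.5·π_1 + 0.25·π_2 + 0.3·π_3
Solving with the normalization constraint gives π = (0.3629, 0.3548, 0.2823).
So the stationary probability of Critical is 0.2823.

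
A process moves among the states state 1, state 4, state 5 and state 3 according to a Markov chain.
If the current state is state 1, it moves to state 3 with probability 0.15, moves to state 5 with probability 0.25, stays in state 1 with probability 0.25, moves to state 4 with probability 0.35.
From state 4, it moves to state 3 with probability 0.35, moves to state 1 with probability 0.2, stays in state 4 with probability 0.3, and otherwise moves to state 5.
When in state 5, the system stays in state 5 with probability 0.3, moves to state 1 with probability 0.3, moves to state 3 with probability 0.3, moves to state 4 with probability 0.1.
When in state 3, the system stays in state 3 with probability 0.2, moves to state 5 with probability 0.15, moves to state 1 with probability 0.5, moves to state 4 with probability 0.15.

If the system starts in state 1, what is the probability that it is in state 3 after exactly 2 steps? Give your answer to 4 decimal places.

0.2650

Propagate the distribution vector 2 steps from state 1.
After 0 steps: (1.0000, 0.0000, 0.0000, 0.0000)
After 1 step: (0.2500, 0.3500, 0.2500, 0.1500)
After 2 steps: (0.2825, 0.2400, 0.2125, 0.2650)
P(in state 3 after 2 steps) = 0.2650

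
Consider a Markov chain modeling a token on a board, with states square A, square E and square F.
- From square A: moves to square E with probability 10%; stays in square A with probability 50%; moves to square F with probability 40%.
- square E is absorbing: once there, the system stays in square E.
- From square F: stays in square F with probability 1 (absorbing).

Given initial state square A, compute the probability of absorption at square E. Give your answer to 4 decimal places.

Let h(s) be the probability of absorption at square E starting from transient state s. Then h(square E) = 1 and h(square F) = 0. By first-step analysis:
h(square A) = 0.5·h(square A) + 0.1·1 + 0.4·0
Solving: h(square A) = 0.2000.
Starting from square A, the probability is 0.2000.

0.2000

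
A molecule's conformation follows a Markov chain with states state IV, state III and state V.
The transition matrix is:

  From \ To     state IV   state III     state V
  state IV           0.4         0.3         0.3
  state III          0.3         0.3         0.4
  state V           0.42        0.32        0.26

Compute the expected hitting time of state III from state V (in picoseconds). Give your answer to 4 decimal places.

3.2075

Let t(s) be the expected number of picoseconds to first reach state III from state s, with t(state III) = 0. Conditioning on the first picosecond:
t(state IV) = 1 + 0.4·t(state IV) + 0.3·t(state V)
t(state V) = 1 + 0.42·t(state IV) + 0.26·t(state V)
Solving: t(state IV) = 3.2704, t(state V) = 3.2075.
Expected picoseconds from state V to state III: 3.2075.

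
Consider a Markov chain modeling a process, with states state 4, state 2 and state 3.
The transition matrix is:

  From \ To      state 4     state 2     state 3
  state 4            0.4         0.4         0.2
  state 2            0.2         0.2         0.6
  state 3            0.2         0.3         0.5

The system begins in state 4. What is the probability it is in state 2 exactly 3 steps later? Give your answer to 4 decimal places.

Propagate the distribution vector 3 steps from state 4.
After 0 steps: (1.0000, 0.0000, 0.0000)
After 1 step: (0.4000, 0.4000, 0.2000)
After 2 steps: (0.2800, 0.3000, 0.4200)
After 3 steps: (0.2560, 0.2980, 0.4460)
P(in state 2 after 3 steps) = 0.2980

0.2980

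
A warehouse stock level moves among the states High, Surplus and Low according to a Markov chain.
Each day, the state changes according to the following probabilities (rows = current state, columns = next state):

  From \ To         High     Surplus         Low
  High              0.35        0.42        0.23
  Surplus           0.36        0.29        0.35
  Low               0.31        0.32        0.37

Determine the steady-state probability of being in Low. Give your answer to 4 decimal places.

Let the stationary distribution be π with π = πP and π_1 + π_2 + π_3 = 1.
π_1 = 0.35·π_1 + 0.36·π_2 + 0.31·π_3
π_2 = 0.42·π_1 + 0.29·π_2 + 0.32·π_3
Solving with the normalization constraint gives π = (0.3408, 0.3438, 0.3154).
So the stationary probability of Low is 0.3154.

0.3154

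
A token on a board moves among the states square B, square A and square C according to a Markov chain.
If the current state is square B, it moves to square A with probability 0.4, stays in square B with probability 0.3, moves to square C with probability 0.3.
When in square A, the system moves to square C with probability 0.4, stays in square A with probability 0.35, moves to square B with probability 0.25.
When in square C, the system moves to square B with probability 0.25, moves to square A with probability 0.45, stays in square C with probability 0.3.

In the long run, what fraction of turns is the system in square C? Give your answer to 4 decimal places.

0.3397

Let the stationary distribution be π with π = πP and π_1 + π_2 + π_3 = 1.
π_1 = 0.3·π_1 + 0.25·π_2 + 0.25·π_3
π_2 = 0.4·π_1 + 0.35·π_2 + 0.45·π_3
Solving with the normalization constraint gives π = (0.2632, 0.3971, 0.3397).
So the stationary probability of square C is 0.3397.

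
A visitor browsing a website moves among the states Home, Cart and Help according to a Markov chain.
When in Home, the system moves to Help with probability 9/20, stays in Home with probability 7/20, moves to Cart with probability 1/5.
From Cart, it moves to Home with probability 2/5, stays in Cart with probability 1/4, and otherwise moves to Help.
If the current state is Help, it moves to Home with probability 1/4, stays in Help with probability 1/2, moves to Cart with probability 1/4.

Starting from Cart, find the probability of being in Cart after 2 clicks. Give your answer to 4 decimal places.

Sum over the intermediate state after 1 click:
P = P(Cart→Home)·P(Home→Cart) + P(Cart→Cart)·P(Cart→Cart) + P(Cart→Help)·P(Help→Cart)
  = 0.4×0.2 + 0.25×0.25 + 0.35×0.25
  = 0.0800 + 0.0625 + 0.0875 = 0.2300

0.2300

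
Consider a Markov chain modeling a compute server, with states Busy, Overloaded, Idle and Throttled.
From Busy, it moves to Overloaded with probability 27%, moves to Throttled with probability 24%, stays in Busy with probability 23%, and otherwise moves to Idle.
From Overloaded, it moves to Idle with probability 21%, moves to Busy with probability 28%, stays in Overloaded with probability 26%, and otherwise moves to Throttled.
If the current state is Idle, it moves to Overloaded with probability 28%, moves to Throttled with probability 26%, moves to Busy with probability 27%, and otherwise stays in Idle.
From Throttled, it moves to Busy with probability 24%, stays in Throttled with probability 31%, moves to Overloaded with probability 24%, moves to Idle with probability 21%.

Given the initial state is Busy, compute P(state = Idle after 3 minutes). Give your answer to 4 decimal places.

0.2185

Propagate the distribution vector 3 minutes from Busy.
After 0 minutes: (1.0000, 0.0000, 0.0000, 0.0000)
After 1 minute: (0.2300, 0.2700, 0.2600, 0.2400)
After 2 minutes: (0.2563, 0.2627, 0.2163, 0.2647)
After 3 minutes: (0.2544, 0.2616, 0.2185, 0.2655)
P(in Idle after 3 minutes) = 0.2185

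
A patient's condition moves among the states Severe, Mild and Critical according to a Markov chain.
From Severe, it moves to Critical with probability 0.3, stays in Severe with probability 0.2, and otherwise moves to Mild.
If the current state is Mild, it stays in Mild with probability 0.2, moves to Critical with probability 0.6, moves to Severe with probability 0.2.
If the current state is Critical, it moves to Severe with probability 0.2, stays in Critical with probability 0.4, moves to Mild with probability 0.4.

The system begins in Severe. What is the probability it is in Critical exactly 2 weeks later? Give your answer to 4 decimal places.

0.4800

Sum over the intermediate state after 1 week:
P = P(Severe→Severe)·P(Severe→Critical) + P(Severe→Mild)·P(Mild→Critical) + P(Severe→Critical)·P(Critical→Critical)
  = 0.2×0.3 + 0.5×0.6 + 0.3×0.4
  = 0.0600 + 0.3000 + 0.1200 = 0.4800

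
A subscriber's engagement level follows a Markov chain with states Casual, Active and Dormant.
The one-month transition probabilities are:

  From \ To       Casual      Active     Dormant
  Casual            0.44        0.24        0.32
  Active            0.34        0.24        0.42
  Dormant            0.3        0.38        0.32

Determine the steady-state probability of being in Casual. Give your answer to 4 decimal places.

Let the stationary distribution be π with π = πP and π_1 + π_2 + π_3 = 1.
π_1 = 0.44·π_1 + 0.34·π_2 + 0.3·π_3
π_2 = 0.24·π_1 + 0.24·π_2 + 0.38·π_3
Solving with the normalization constraint gives π = (0.3623, 0.2888, 0.3489).
So the stationary probability of Casual is 0.3623.

0.3623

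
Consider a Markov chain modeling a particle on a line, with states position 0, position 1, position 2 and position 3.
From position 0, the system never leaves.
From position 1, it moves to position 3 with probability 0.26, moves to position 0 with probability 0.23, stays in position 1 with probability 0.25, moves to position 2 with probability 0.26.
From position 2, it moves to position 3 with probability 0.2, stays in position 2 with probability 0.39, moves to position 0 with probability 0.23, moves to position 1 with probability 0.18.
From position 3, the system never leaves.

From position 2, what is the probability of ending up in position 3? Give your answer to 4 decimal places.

0.4792

Let h(s) be the probability of absorption at position 3 starting from transient state s. Then h(position 3) = 1 and h(position 0) = 0. By first-step analysis:
h(position 1) = 0.23·0 + 0.25·h(position 1) + 0.26·h(position 2) + 0.26·1
h(position 2) = 0.23·0 + 0.18·h(position 1) + 0.39·h(position 2) + 0.2·1
Solving: h(position 1) = 0.5128, h(position 2) = 0.4792.
Starting from position 2, the probability is 0.4792.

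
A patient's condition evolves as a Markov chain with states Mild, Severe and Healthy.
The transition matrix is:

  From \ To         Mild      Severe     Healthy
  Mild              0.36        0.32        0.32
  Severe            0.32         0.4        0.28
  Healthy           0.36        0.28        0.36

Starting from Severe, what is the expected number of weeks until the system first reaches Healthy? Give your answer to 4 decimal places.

Let t(s) be the expected number of weeks to first reach Healthy from state s, with t(Healthy) = 0. Conditioning on the first week:
t(Mild) = 1 + 0.36·t(Mild) + 0.32·t(Severe)
t(Severe) = 1 + 0.32·t(Mild) + 0.4·t(Severe)
Solving: t(Mild) = 3.2670, t(Severe) = 3.4091.
Expected weeks from Severe to Healthy: 3.4091.

3.4091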